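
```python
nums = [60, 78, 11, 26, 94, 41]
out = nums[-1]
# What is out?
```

nums has length 6. Negative index -1 maps to positive index 6 + (-1) = 5. nums[5] = 41.

41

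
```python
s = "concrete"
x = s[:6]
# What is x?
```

s has length 8. The slice s[:6] selects indices [0, 1, 2, 3, 4, 5] (0->'c', 1->'o', 2->'n', 3->'c', 4->'r', 5->'e'), giving 'concre'.

'concre'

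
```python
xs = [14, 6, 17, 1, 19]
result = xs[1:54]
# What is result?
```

xs has length 5. The slice xs[1:54] selects indices [1, 2, 3, 4] (1->6, 2->17, 3->1, 4->19), giving [6, 17, 1, 19].

[6, 17, 1, 19]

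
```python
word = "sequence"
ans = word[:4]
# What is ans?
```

word has length 8. The slice word[:4] selects indices [0, 1, 2, 3] (0->'s', 1->'e', 2->'q', 3->'u'), giving 'sequ'.

'sequ'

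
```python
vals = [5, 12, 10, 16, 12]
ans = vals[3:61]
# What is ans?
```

vals has length 5. The slice vals[3:61] selects indices [3, 4] (3->16, 4->12), giving [16, 12].

[16, 12]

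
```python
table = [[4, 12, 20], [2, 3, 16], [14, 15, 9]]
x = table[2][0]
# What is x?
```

table[2] = [14, 15, 9]. Taking column 0 of that row yields 14.

14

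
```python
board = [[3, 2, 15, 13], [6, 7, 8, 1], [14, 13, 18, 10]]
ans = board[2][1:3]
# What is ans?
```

board[2] = [14, 13, 18, 10]. board[2] has length 4. The slice board[2][1:3] selects indices [1, 2] (1->13, 2->18), giving [13, 18].

[13, 18]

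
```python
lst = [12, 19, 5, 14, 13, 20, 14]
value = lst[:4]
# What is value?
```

lst has length 7. The slice lst[:4] selects indices [0, 1, 2, 3] (0->12, 1->19, 2->5, 3->14), giving [12, 19, 5, 14].

[12, 19, 5, 14]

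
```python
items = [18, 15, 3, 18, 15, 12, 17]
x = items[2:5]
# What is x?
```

items has length 7. The slice items[2:5] selects indices [2, 3, 4] (2->3, 3->18, 4->15), giving [3, 18, 15].

[3, 18, 15]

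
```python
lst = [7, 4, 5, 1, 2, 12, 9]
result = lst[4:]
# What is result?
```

lst has length 7. The slice lst[4:] selects indices [4, 5, 6] (4->2, 5->12, 6->9), giving [2, 12, 9].

[2, 12, 9]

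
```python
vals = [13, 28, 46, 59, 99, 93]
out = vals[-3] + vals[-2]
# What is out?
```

vals has length 6. Negative index -3 maps to positive index 6 + (-3) = 3. vals[3] = 59.
vals has length 6. Negative index -2 maps to positive index 6 + (-2) = 4. vals[4] = 99.
Sum: 59 + 99 = 158.

158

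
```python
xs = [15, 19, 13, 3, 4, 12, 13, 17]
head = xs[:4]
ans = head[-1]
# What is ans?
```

xs has length 8. The slice xs[:4] selects indices [0, 1, 2, 3] (0->15, 1->19, 2->13, 3->3), giving [15, 19, 13, 3]. So head = [15, 19, 13, 3]. Then head[-1] = 3.

3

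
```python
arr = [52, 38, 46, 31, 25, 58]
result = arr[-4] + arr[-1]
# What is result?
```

arr has length 6. Negative index -4 maps to positive index 6 + (-4) = 2. arr[2] = 46.
arr has length 6. Negative index -1 maps to positive index 6 + (-1) = 5. arr[5] = 58.
Sum: 46 + 58 = 104.

104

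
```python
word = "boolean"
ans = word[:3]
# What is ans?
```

word has length 7. The slice word[:3] selects indices [0, 1, 2] (0->'b', 1->'o', 2->'o'), giving 'boo'.

'boo'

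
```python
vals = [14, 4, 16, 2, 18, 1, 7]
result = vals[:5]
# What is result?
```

vals has length 7. The slice vals[:5] selects indices [0, 1, 2, 3, 4] (0->14, 1->4, 2->16, 3->2, 4->18), giving [14, 4, 16, 2, 18].

[14, 4, 16, 2, 18]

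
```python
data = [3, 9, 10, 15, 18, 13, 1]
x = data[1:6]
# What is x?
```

data has length 7. The slice data[1:6] selects indices [1, 2, 3, 4, 5] (1->9, 2->10, 3->15, 4->18, 5->13), giving [9, 10, 15, 18, 13].

[9, 10, 15, 18, 13]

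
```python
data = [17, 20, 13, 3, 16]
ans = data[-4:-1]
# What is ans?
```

data has length 5. The slice data[-4:-1] selects indices [1, 2, 3] (1->20, 2->13, 3->3), giving [20, 13, 3].

[20, 13, 3]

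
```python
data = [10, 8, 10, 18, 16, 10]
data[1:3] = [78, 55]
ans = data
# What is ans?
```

data starts as [10, 8, 10, 18, 16, 10] (length 6). The slice data[1:3] covers indices [1, 2] with values [8, 10]. Replacing that slice with [78, 55] (same length) produces [10, 78, 55, 18, 16, 10].

[10, 78, 55, 18, 16, 10]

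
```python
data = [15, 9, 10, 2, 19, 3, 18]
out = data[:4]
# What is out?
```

data has length 7. The slice data[:4] selects indices [0, 1, 2, 3] (0->15, 1->9, 2->10, 3->2), giving [15, 9, 10, 2].

[15, 9, 10, 2]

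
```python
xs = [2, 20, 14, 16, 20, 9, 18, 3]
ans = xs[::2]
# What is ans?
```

xs has length 8. The slice xs[::2] selects indices [0, 2, 4, 6] (0->2, 2->14, 4->20, 6->18), giving [2, 14, 20, 18].

[2, 14, 20, 18]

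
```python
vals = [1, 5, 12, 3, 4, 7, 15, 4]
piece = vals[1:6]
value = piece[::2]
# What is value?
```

vals has length 8. The slice vals[1:6] selects indices [1, 2, 3, 4, 5] (1->5, 2->12, 3->3, 4->4, 5->7), giving [5, 12, 3, 4, 7]. So piece = [5, 12, 3, 4, 7]. piece has length 5. The slice piece[::2] selects indices [0, 2, 4] (0->5, 2->3, 4->7), giving [5, 3, 7].

[5, 3, 7]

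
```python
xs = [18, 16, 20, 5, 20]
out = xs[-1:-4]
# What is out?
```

xs has length 5. The slice xs[-1:-4] resolves to an empty index range, so the result is [].

[]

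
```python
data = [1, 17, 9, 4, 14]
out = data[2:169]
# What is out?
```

data has length 5. The slice data[2:169] selects indices [2, 3, 4] (2->9, 3->4, 4->14), giving [9, 4, 14].

[9, 4, 14]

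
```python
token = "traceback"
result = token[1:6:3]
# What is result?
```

token has length 9. The slice token[1:6:3] selects indices [1, 4] (1->'r', 4->'e'), giving 're'.

're'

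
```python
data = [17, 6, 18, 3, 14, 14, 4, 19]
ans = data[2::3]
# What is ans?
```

data has length 8. The slice data[2::3] selects indices [2, 5] (2->18, 5->14), giving [18, 14].

[18, 14]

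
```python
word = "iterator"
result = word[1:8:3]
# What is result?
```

word has length 8. The slice word[1:8:3] selects indices [1, 4, 7] (1->'t', 4->'a', 7->'r'), giving 'tar'.

'tar'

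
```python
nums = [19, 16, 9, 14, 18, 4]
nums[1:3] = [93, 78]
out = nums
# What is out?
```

nums starts as [19, 16, 9, 14, 18, 4] (length 6). The slice nums[1:3] covers indices [1, 2] with values [16, 9]. Replacing that slice with [93, 78] (same length) produces [19, 93, 78, 14, 18, 4].

[19, 93, 78, 14, 18, 4]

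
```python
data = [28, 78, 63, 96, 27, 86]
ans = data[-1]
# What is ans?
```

data has length 6. Negative index -1 maps to positive index 6 + (-1) = 5. data[5] = 86.

86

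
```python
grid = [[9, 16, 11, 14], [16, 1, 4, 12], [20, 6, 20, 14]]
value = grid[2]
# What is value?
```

grid has 3 rows. Row 2 is [20, 6, 20, 14].

[20, 6, 20, 14]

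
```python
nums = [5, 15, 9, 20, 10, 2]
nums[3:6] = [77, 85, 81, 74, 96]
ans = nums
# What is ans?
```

nums starts as [5, 15, 9, 20, 10, 2] (length 6). The slice nums[3:6] covers indices [3, 4, 5] with values [20, 10, 2]. Replacing that slice with [77, 85, 81, 74, 96] (different length) produces [5, 15, 9, 77, 85, 81, 74, 96].

[5, 15, 9, 77, 85, 81, 74, 96]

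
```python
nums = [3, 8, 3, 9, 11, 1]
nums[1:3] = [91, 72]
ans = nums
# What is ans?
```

nums starts as [3, 8, 3, 9, 11, 1] (length 6). The slice nums[1:3] covers indices [1, 2] with values [8, 3]. Replacing that slice with [91, 72] (same length) produces [3, 91, 72, 9, 11, 1].

[3, 91, 72, 9, 11, 1]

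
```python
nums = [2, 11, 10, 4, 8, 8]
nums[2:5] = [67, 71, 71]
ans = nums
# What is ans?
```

nums starts as [2, 11, 10, 4, 8, 8] (length 6). The slice nums[2:5] covers indices [2, 3, 4] with values [10, 4, 8]. Replacing that slice with [67, 71, 71] (same length) produces [2, 11, 67, 71, 71, 8].

[2, 11, 67, 71, 71, 8]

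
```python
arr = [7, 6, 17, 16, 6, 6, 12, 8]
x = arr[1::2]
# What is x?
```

arr has length 8. The slice arr[1::2] selects indices [1, 3, 5, 7] (1->6, 3->16, 5->6, 7->8), giving [6, 16, 6, 8].

[6, 16, 6, 8]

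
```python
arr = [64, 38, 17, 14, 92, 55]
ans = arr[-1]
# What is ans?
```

arr has length 6. Negative index -1 maps to positive index 6 + (-1) = 5. arr[5] = 55.

55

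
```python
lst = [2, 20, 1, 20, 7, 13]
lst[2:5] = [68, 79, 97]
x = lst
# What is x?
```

lst starts as [2, 20, 1, 20, 7, 13] (length 6). The slice lst[2:5] covers indices [2, 3, 4] with values [1, 20, 7]. Replacing that slice with [68, 79, 97] (same length) produces [2, 20, 68, 79, 97, 13].

[2, 20, 68, 79, 97, 13]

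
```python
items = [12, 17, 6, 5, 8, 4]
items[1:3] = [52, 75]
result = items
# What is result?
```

items starts as [12, 17, 6, 5, 8, 4] (length 6). The slice items[1:3] covers indices [1, 2] with values [17, 6]. Replacing that slice with [52, 75] (same length) produces [12, 52, 75, 5, 8, 4].

[12, 52, 75, 5, 8, 4]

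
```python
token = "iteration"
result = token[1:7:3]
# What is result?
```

token has length 9. The slice token[1:7:3] selects indices [1, 4] (1->'t', 4->'a'), giving 'ta'.

'ta'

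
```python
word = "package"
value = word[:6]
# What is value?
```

word has length 7. The slice word[:6] selects indices [0, 1, 2, 3, 4, 5] (0->'p', 1->'a', 2->'c', 3->'k', 4->'a', 5->'g'), giving 'packag'.

'packag'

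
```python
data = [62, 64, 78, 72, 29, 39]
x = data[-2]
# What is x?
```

data has length 6. Negative index -2 maps to positive index 6 + (-2) = 4. data[4] = 29.

29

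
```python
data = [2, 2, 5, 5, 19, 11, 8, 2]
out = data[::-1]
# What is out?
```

data has length 8. The slice data[::-1] selects indices [7, 6, 5, 4, 3, 2, 1, 0] (7->2, 6->8, 5->11, 4->19, 3->5, 2->5, 1->2, 0->2), giving [2, 8, 11, 19, 5, 5, 2, 2].

[2, 8, 11, 19, 5, 5, 2, 2]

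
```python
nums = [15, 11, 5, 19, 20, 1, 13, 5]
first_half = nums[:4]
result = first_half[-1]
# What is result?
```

nums has length 8. The slice nums[:4] selects indices [0, 1, 2, 3] (0->15, 1->11, 2->5, 3->19), giving [15, 11, 5, 19]. So first_half = [15, 11, 5, 19]. Then first_half[-1] = 19.

19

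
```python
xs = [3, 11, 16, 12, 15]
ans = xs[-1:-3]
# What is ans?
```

xs has length 5. The slice xs[-1:-3] resolves to an empty index range, so the result is [].

[]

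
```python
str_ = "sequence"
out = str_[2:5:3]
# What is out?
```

str_ has length 8. The slice str_[2:5:3] selects indices [2] (2->'q'), giving 'q'.

'q'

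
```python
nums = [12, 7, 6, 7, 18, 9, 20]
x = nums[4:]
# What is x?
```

nums has length 7. The slice nums[4:] selects indices [4, 5, 6] (4->18, 5->9, 6->20), giving [18, 9, 20].

[18, 9, 20]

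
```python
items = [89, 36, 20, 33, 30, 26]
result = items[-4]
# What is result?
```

items has length 6. Negative index -4 maps to positive index 6 + (-4) = 2. items[2] = 20.

20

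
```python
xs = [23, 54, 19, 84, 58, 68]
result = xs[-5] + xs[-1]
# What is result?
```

xs has length 6. Negative index -5 maps to positive index 6 + (-5) = 1. xs[1] = 54.
xs has length 6. Negative index -1 maps to positive index 6 + (-1) = 5. xs[5] = 68.
Sum: 54 + 68 = 122.

122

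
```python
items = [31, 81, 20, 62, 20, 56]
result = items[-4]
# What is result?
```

items has length 6. Negative index -4 maps to positive index 6 + (-4) = 2. items[2] = 20.

20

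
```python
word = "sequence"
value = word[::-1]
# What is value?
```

word has length 8. The slice word[::-1] selects indices [7, 6, 5, 4, 3, 2, 1, 0] (7->'e', 6->'c', 5->'n', 4->'e', 3->'u', 2->'q', 1->'e', 0->'s'), giving 'ecneuqes'.

'ecneuqes'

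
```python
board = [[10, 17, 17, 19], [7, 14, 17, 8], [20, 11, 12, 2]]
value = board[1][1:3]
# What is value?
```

board[1] = [7, 14, 17, 8]. board[1] has length 4. The slice board[1][1:3] selects indices [1, 2] (1->14, 2->17), giving [14, 17].

[14, 17]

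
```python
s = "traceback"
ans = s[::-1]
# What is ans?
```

s has length 9. The slice s[::-1] selects indices [8, 7, 6, 5, 4, 3, 2, 1, 0] (8->'k', 7->'c', 6->'a', 5->'b', 4->'e', 3->'c', 2->'a', 1->'r', 0->'t'), giving 'kcabecart'.

'kcabecart'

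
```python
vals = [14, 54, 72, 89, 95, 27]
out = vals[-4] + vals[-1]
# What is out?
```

vals has length 6. Negative index -4 maps to positive index 6 + (-4) = 2. vals[2] = 72.
vals has length 6. Negative index -1 maps to positive index 6 + (-1) = 5. vals[5] = 27.
Sum: 72 + 27 = 99.

99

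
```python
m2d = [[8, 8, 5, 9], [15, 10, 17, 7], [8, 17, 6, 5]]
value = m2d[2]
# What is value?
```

m2d has 3 rows. Row 2 is [8, 17, 6, 5].

[8, 17, 6, 5]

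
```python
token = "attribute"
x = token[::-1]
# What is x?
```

token has length 9. The slice token[::-1] selects indices [8, 7, 6, 5, 4, 3, 2, 1, 0] (8->'e', 7->'t', 6->'u', 5->'b', 4->'i', 3->'r', 2->'t', 1->'t', 0->'a'), giving 'etubirtta'.

'etubirtta'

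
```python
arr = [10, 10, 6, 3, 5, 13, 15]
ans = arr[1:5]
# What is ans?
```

arr has length 7. The slice arr[1:5] selects indices [1, 2, 3, 4] (1->10, 2->6, 3->3, 4->5), giving [10, 6, 3, 5].

[10, 6, 3, 5]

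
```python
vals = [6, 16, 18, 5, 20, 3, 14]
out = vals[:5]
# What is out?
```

vals has length 7. The slice vals[:5] selects indices [0, 1, 2, 3, 4] (0->6, 1->16, 2->18, 3->5, 4->20), giving [6, 16, 18, 5, 20].

[6, 16, 18, 5, 20]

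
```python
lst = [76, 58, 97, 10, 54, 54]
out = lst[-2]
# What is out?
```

lst has length 6. Negative index -2 maps to positive index 6 + (-2) = 4. lst[4] = 54.

54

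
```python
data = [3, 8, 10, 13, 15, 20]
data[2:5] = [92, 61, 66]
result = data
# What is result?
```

data starts as [3, 8, 10, 13, 15, 20] (length 6). The slice data[2:5] covers indices [2, 3, 4] with values [10, 13, 15]. Replacing that slice with [92, 61, 66] (same length) produces [3, 8, 92, 61, 66, 20].

[3, 8, 92, 61, 66, 20]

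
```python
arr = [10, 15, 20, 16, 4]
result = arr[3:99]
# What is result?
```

arr has length 5. The slice arr[3:99] selects indices [3, 4] (3->16, 4->4), giving [16, 4].

[16, 4]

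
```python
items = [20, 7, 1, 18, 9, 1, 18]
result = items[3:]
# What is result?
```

items has length 7. The slice items[3:] selects indices [3, 4, 5, 6] (3->18, 4->9, 5->1, 6->18), giving [18, 9, 1, 18].

[18, 9, 1, 18]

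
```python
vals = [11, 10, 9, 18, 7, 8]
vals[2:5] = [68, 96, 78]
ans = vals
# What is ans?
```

vals starts as [11, 10, 9, 18, 7, 8] (length 6). The slice vals[2:5] covers indices [2, 3, 4] with values [9, 18, 7]. Replacing that slice with [68, 96, 78] (same length) produces [11, 10, 68, 96, 78, 8].

[11, 10, 68, 96, 78, 8]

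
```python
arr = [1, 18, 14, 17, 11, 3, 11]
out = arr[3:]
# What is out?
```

arr has length 7. The slice arr[3:] selects indices [3, 4, 5, 6] (3->17, 4->11, 5->3, 6->11), giving [17, 11, 3, 11].

[17, 11, 3, 11]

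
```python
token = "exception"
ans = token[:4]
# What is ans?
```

token has length 9. The slice token[:4] selects indices [0, 1, 2, 3] (0->'e', 1->'x', 2->'c', 3->'e'), giving 'exce'.

'exce'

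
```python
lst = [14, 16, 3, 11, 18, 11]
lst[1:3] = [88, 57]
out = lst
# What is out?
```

lst starts as [14, 16, 3, 11, 18, 11] (length 6). The slice lst[1:3] covers indices [1, 2] with values [16, 3]. Replacing that slice with [88, 57] (same length) produces [14, 88, 57, 11, 18, 11].

[14, 88, 57, 11, 18, 11]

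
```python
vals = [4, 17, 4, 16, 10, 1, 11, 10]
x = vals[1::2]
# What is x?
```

vals has length 8. The slice vals[1::2] selects indices [1, 3, 5, 7] (1->17, 3->16, 5->1, 7->10), giving [17, 16, 1, 10].

[17, 16, 1, 10]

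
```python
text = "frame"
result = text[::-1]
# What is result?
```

text has length 5. The slice text[::-1] selects indices [4, 3, 2, 1, 0] (4->'e', 3->'m', 2->'a', 1->'r', 0->'f'), giving 'emarf'.

'emarf'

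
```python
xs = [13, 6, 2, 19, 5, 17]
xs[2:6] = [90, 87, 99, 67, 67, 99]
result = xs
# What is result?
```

xs starts as [13, 6, 2, 19, 5, 17] (length 6). The slice xs[2:6] covers indices [2, 3, 4, 5] with values [2, 19, 5, 17]. Replacing that slice with [90, 87, 99, 67, 67, 99] (different length) produces [13, 6, 90, 87, 99, 67, 67, 99].

[13, 6, 90, 87, 99, 67, 67, 99]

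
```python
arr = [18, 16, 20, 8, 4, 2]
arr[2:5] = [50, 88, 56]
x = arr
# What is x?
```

arr starts as [18, 16, 20, 8, 4, 2] (length 6). The slice arr[2:5] covers indices [2, 3, 4] with values [20, 8, 4]. Replacing that slice with [50, 88, 56] (same length) produces [18, 16, 50, 88, 56, 2].

[18, 16, 50, 88, 56, 2]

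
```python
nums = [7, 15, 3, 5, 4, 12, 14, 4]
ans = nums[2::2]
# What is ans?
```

nums has length 8. The slice nums[2::2] selects indices [2, 4, 6] (2->3, 4->4, 6->14), giving [3, 4, 14].

[3, 4, 14]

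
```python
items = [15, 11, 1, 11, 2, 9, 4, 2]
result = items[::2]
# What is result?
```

items has length 8. The slice items[::2] selects indices [0, 2, 4, 6] (0->15, 2->1, 4->2, 6->4), giving [15, 1, 2, 4].

[15, 1, 2, 4]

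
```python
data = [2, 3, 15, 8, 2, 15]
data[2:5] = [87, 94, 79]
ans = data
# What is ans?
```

data starts as [2, 3, 15, 8, 2, 15] (length 6). The slice data[2:5] covers indices [2, 3, 4] with values [15, 8, 2]. Replacing that slice with [87, 94, 79] (same length) produces [2, 3, 87, 94, 79, 15].

[2, 3, 87, 94, 79, 15]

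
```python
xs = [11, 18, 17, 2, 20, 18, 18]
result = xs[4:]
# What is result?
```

xs has length 7. The slice xs[4:] selects indices [4, 5, 6] (4->20, 5->18, 6->18), giving [20, 18, 18].

[20, 18, 18]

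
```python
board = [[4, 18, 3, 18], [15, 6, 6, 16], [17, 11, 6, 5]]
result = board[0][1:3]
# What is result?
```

board[0] = [4, 18, 3, 18]. board[0] has length 4. The slice board[0][1:3] selects indices [1, 2] (1->18, 2->3), giving [18, 3].

[18, 3]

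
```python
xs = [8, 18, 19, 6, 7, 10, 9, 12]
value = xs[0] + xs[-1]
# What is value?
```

xs has length 8. xs[0] = 8.
xs has length 8. Negative index -1 maps to positive index 8 + (-1) = 7. xs[7] = 12.
Sum: 8 + 12 = 20.

20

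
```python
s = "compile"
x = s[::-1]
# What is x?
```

s has length 7. The slice s[::-1] selects indices [6, 5, 4, 3, 2, 1, 0] (6->'e', 5->'l', 4->'i', 3->'p', 2->'m', 1->'o', 0->'c'), giving 'elipmoc'.

'elipmoc'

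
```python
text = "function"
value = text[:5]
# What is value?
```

text has length 8. The slice text[:5] selects indices [0, 1, 2, 3, 4] (0->'f', 1->'u', 2->'n', 3->'c', 4->'t'), giving 'funct'.

'funct'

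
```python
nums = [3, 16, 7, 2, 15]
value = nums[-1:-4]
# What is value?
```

nums has length 5. The slice nums[-1:-4] resolves to an empty index range, so the result is [].

[]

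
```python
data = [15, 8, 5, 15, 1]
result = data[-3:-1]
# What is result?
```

data has length 5. The slice data[-3:-1] selects indices [2, 3] (2->5, 3->15), giving [5, 15].

[5, 15]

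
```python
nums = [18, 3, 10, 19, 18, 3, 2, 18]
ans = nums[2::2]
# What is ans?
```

nums has length 8. The slice nums[2::2] selects indices [2, 4, 6] (2->10, 4->18, 6->2), giving [10, 18, 2].

[10, 18, 2]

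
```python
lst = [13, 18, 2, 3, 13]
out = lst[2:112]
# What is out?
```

lst has length 5. The slice lst[2:112] selects indices [2, 3, 4] (2->2, 3->3, 4->13), giving [2, 3, 13].

[2, 3, 13]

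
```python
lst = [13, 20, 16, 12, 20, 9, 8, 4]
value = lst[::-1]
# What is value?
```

lst has length 8. The slice lst[::-1] selects indices [7, 6, 5, 4, 3, 2, 1, 0] (7->4, 6->8, 5->9, 4->20, 3->12, 2->16, 1->20, 0->13), giving [4, 8, 9, 20, 12, 16, 20, 13].

[4, 8, 9, 20, 12, 16, 20, 13]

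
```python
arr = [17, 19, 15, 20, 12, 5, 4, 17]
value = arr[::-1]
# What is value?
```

arr has length 8. The slice arr[::-1] selects indices [7, 6, 5, 4, 3, 2, 1, 0] (7->17, 6->4, 5->5, 4->12, 3->20, 2->15, 1->19, 0->17), giving [17, 4, 5, 12, 20, 15, 19, 17].

[17, 4, 5, 12, 20, 15, 19, 17]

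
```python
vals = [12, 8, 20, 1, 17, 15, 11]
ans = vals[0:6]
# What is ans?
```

vals has length 7. The slice vals[0:6] selects indices [0, 1, 2, 3, 4, 5] (0->12, 1->8, 2->20, 3->1, 4->17, 5->15), giving [12, 8, 20, 1, 17, 15].

[12, 8, 20, 1, 17, 15]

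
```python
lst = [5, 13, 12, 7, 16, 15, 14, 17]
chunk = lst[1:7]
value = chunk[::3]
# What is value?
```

lst has length 8. The slice lst[1:7] selects indices [1, 2, 3, 4, 5, 6] (1->13, 2->12, 3->7, 4->16, 5->15, 6->14), giving [13, 12, 7, 16, 15, 14]. So chunk = [13, 12, 7, 16, 15, 14]. chunk has length 6. The slice chunk[::3] selects indices [0, 3] (0->13, 3->16), giving [13, 16].

[13, 16]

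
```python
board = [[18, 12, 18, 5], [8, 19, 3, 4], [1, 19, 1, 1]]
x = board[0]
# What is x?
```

board has 3 rows. Row 0 is [18, 12, 18, 5].

[18, 12, 18, 5]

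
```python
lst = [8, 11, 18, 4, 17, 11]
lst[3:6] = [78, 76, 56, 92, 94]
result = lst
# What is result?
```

lst starts as [8, 11, 18, 4, 17, 11] (length 6). The slice lst[3:6] covers indices [3, 4, 5] with values [4, 17, 11]. Replacing that slice with [78, 76, 56, 92, 94] (different length) produces [8, 11, 18, 78, 76, 56, 92, 94].

[8, 11, 18, 78, 76, 56, 92, 94]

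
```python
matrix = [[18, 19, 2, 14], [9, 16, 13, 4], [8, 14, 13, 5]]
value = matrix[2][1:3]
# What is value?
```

matrix[2] = [8, 14, 13, 5]. matrix[2] has length 4. The slice matrix[2][1:3] selects indices [1, 2] (1->14, 2->13), giving [14, 13].

[14, 13]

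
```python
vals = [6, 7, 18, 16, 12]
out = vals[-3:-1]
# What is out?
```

vals has length 5. The slice vals[-3:-1] selects indices [2, 3] (2->18, 3->16), giving [18, 16].

[18, 16]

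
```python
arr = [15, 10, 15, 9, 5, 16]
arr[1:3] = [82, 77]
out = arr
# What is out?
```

arr starts as [15, 10, 15, 9, 5, 16] (length 6). The slice arr[1:3] covers indices [1, 2] with values [10, 15]. Replacing that slice with [82, 77] (same length) produces [15, 82, 77, 9, 5, 16].

[15, 82, 77, 9, 5, 16]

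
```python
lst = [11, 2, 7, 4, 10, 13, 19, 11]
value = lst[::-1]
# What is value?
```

lst has length 8. The slice lst[::-1] selects indices [7, 6, 5, 4, 3, 2, 1, 0] (7->11, 6->19, 5->13, 4->10, 3->4, 2->7, 1->2, 0->11), giving [11, 19, 13, 10, 4, 7, 2, 11].

[11, 19, 13, 10, 4, 7, 2, 11]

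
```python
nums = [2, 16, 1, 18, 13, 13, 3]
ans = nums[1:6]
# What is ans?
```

nums has length 7. The slice nums[1:6] selects indices [1, 2, 3, 4, 5] (1->16, 2->1, 3->18, 4->13, 5->13), giving [16, 1, 18, 13, 13].

[16, 1, 18, 13, 13]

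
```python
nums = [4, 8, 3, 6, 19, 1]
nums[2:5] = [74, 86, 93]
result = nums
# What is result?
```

nums starts as [4, 8, 3, 6, 19, 1] (length 6). The slice nums[2:5] covers indices [2, 3, 4] with values [3, 6, 19]. Replacing that slice with [74, 86, 93] (same length) produces [4, 8, 74, 86, 93, 1].

[4, 8, 74, 86, 93, 1]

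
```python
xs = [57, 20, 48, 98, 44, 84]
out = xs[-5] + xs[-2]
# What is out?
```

xs has length 6. Negative index -5 maps to positive index 6 + (-5) = 1. xs[1] = 20.
xs has length 6. Negative index -2 maps to positive index 6 + (-2) = 4. xs[4] = 44.
Sum: 20 + 44 = 64.

64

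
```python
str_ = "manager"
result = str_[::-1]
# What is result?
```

str_ has length 7. The slice str_[::-1] selects indices [6, 5, 4, 3, 2, 1, 0] (6->'r', 5->'e', 4->'g', 3->'a', 2->'n', 1->'a', 0->'m'), giving 'reganam'.

'reganam'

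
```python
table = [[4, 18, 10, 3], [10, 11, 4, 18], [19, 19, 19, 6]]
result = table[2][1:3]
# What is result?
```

table[2] = [19, 19, 19, 6]. table[2] has length 4. The slice table[2][1:3] selects indices [1, 2] (1->19, 2->19), giving [19, 19].

[19, 19]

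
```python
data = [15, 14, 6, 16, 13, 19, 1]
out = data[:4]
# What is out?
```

data has length 7. The slice data[:4] selects indices [0, 1, 2, 3] (0->15, 1->14, 2->6, 3->16), giving [15, 14, 6, 16].

[15, 14, 6, 16]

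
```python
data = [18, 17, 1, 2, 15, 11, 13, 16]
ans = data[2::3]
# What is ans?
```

data has length 8. The slice data[2::3] selects indices [2, 5] (2->1, 5->11), giving [1, 11].

[1, 11]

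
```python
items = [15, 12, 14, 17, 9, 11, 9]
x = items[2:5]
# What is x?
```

items has length 7. The slice items[2:5] selects indices [2, 3, 4] (2->14, 3->17, 4->9), giving [14, 17, 9].

[14, 17, 9]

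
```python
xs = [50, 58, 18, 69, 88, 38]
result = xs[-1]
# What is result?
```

xs has length 6. Negative index -1 maps to positive index 6 + (-1) = 5. xs[5] = 38.

38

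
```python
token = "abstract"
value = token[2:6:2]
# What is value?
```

token has length 8. The slice token[2:6:2] selects indices [2, 4] (2->'s', 4->'r'), giving 'sr'.

'sr'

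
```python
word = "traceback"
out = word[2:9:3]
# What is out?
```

word has length 9. The slice word[2:9:3] selects indices [2, 5, 8] (2->'a', 5->'b', 8->'k'), giving 'abk'.

'abk'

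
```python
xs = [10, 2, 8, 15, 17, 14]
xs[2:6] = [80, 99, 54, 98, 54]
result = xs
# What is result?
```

xs starts as [10, 2, 8, 15, 17, 14] (length 6). The slice xs[2:6] covers indices [2, 3, 4, 5] with values [8, 15, 17, 14]. Replacing that slice with [80, 99, 54, 98, 54] (different length) produces [10, 2, 80, 99, 54, 98, 54].

[10, 2, 80, 99, 54, 98, 54]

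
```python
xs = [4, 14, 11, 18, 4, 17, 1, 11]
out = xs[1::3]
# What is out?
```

xs has length 8. The slice xs[1::3] selects indices [1, 4, 7] (1->14, 4->4, 7->11), giving [14, 4, 11].

[14, 4, 11]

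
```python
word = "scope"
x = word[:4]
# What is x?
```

word has length 5. The slice word[:4] selects indices [0, 1, 2, 3] (0->'s', 1->'c', 2->'o', 3->'p'), giving 'scop'.

'scop'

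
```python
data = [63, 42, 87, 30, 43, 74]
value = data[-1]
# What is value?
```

data has length 6. Negative index -1 maps to positive index 6 + (-1) = 5. data[5] = 74.

74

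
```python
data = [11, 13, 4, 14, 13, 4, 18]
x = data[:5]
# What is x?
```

data has length 7. The slice data[:5] selects indices [0, 1, 2, 3, 4] (0->11, 1->13, 2->4, 3->14, 4->13), giving [11, 13, 4, 14, 13].

[11, 13, 4, 14, 13]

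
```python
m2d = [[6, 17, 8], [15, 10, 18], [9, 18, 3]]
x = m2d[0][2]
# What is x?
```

m2d[0] = [6, 17, 8]. Taking column 2 of that row yields 8.

8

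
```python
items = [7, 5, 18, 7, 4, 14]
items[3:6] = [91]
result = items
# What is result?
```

items starts as [7, 5, 18, 7, 4, 14] (length 6). The slice items[3:6] covers indices [3, 4, 5] with values [7, 4, 14]. Replacing that slice with [91] (different length) produces [7, 5, 18, 91].

[7, 5, 18, 91]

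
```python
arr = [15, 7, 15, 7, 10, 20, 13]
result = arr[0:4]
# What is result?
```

arr has length 7. The slice arr[0:4] selects indices [0, 1, 2, 3] (0->15, 1->7, 2->15, 3->7), giving [15, 7, 15, 7].

[15, 7, 15, 7]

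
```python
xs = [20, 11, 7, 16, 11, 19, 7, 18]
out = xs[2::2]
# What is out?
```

xs has length 8. The slice xs[2::2] selects indices [2, 4, 6] (2->7, 4->11, 6->7), giving [7, 11, 7].

[7, 11, 7]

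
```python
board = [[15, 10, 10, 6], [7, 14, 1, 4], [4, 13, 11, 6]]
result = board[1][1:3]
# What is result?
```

board[1] = [7, 14, 1, 4]. board[1] has length 4. The slice board[1][1:3] selects indices [1, 2] (1->14, 2->1), giving [14, 1].

[14, 1]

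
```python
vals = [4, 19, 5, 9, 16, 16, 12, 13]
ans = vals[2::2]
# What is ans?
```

vals has length 8. The slice vals[2::2] selects indices [2, 4, 6] (2->5, 4->16, 6->12), giving [5, 16, 12].

[5, 16, 12]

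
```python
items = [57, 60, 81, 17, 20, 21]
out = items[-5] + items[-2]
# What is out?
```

items has length 6. Negative index -5 maps to positive index 6 + (-5) = 1. items[1] = 60.
items has length 6. Negative index -2 maps to positive index 6 + (-2) = 4. items[4] = 20.
Sum: 60 + 20 = 80.

80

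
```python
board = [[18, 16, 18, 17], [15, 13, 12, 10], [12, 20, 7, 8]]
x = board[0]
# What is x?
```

board has 3 rows. Row 0 is [18, 16, 18, 17].

[18, 16, 18, 17]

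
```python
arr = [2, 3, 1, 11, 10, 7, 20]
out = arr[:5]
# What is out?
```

arr has length 7. The slice arr[:5] selects indices [0, 1, 2, 3, 4] (0->2, 1->3, 2->1, 3->11, 4->10), giving [2, 3, 1, 11, 10].

[2, 3, 1, 11, 10]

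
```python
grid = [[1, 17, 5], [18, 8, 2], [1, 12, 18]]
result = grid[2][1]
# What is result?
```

grid[2] = [1, 12, 18]. Taking column 1 of that row yields 12.

12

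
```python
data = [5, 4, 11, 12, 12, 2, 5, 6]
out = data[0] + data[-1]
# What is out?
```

data has length 8. data[0] = 5.
data has length 8. Negative index -1 maps to positive index 8 + (-1) = 7. data[7] = 6.
Sum: 5 + 6 = 11.

11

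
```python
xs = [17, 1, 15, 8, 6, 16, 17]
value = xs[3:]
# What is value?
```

xs has length 7. The slice xs[3:] selects indices [3, 4, 5, 6] (3->8, 4->6, 5->16, 6->17), giving [8, 6, 16, 17].

[8, 6, 16, 17]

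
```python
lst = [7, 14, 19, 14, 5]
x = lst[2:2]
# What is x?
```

lst has length 5. The slice lst[2:2] resolves to an empty index range, so the result is [].

[]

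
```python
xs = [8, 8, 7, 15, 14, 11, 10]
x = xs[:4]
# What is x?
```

xs has length 7. The slice xs[:4] selects indices [0, 1, 2, 3] (0->8, 1->8, 2->7, 3->15), giving [8, 8, 7, 15].

[8, 8, 7, 15]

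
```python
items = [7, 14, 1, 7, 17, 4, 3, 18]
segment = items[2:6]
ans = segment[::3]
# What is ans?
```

items has length 8. The slice items[2:6] selects indices [2, 3, 4, 5] (2->1, 3->7, 4->17, 5->4), giving [1, 7, 17, 4]. So segment = [1, 7, 17, 4]. segment has length 4. The slice segment[::3] selects indices [0, 3] (0->1, 3->4), giving [1, 4].

[1, 4]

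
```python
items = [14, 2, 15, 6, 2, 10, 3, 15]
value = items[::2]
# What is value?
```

items has length 8. The slice items[::2] selects indices [0, 2, 4, 6] (0->14, 2->15, 4->2, 6->3), giving [14, 15, 2, 3].

[14, 15, 2, 3]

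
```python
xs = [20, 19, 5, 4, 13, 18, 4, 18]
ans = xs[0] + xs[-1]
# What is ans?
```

xs has length 8. xs[0] = 20.
xs has length 8. Negative index -1 maps to positive index 8 + (-1) = 7. xs[7] = 18.
Sum: 20 + 18 = 38.

38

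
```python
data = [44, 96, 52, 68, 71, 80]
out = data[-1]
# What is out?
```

data has length 6. Negative index -1 maps to positive index 6 + (-1) = 5. data[5] = 80.

80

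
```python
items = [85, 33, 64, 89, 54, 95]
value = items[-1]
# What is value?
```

items has length 6. Negative index -1 maps to positive index 6 + (-1) = 5. items[5] = 95.

95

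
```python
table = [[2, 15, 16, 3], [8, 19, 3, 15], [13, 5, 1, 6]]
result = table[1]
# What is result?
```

table has 3 rows. Row 1 is [8, 19, 3, 15].

[8, 19, 3, 15]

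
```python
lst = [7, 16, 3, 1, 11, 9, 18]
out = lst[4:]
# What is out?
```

lst has length 7. The slice lst[4:] selects indices [4, 5, 6] (4->11, 5->9, 6->18), giving [11, 9, 18].

[11, 9, 18]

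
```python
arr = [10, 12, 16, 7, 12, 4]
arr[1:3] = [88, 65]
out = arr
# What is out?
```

arr starts as [10, 12, 16, 7, 12, 4] (length 6). The slice arr[1:3] covers indices [1, 2] with values [12, 16]. Replacing that slice with [88, 65] (same length) produces [10, 88, 65, 7, 12, 4].

[10, 88, 65, 7, 12, 4]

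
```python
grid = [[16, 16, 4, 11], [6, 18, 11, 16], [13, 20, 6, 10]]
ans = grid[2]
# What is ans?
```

grid has 3 rows. Row 2 is [13, 20, 6, 10].

[13, 20, 6, 10]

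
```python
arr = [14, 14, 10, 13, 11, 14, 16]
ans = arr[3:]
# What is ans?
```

arr has length 7. The slice arr[3:] selects indices [3, 4, 5, 6] (3->13, 4->11, 5->14, 6->16), giving [13, 11, 14, 16].

[13, 11, 14, 16]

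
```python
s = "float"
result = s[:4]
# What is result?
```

s has length 5. The slice s[:4] selects indices [0, 1, 2, 3] (0->'f', 1->'l', 2->'o', 3->'a'), giving 'floa'.

'floa'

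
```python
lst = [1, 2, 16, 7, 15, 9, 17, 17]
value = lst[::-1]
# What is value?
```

lst has length 8. The slice lst[::-1] selects indices [7, 6, 5, 4, 3, 2, 1, 0] (7->17, 6->17, 5->9, 4->15, 3->7, 2->16, 1->2, 0->1), giving [17, 17, 9, 15, 7, 16, 2, 1].

[17, 17, 9, 15, 7, 16, 2, 1]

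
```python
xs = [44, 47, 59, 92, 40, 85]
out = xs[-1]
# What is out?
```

xs has length 6. Negative index -1 maps to positive index 6 + (-1) = 5. xs[5] = 85.

85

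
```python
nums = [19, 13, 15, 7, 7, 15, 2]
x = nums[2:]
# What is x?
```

nums has length 7. The slice nums[2:] selects indices [2, 3, 4, 5, 6] (2->15, 3->7, 4->7, 5->15, 6->2), giving [15, 7, 7, 15, 2].

[15, 7, 7, 15, 2]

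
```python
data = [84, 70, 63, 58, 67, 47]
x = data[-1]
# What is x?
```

data has length 6. Negative index -1 maps to positive index 6 + (-1) = 5. data[5] = 47.

47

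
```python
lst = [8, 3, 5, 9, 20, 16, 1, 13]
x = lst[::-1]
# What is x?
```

lst has length 8. The slice lst[::-1] selects indices [7, 6, 5, 4, 3, 2, 1, 0] (7->13, 6->1, 5->16, 4->20, 3->9, 2->5, 1->3, 0->8), giving [13, 1, 16, 20, 9, 5, 3, 8].

[13, 1, 16, 20, 9, 5, 3, 8]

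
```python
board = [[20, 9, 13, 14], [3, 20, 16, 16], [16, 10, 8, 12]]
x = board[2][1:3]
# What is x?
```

board[2] = [16, 10, 8, 12]. board[2] has length 4. The slice board[2][1:3] selects indices [1, 2] (1->10, 2->8), giving [10, 8].

[10, 8]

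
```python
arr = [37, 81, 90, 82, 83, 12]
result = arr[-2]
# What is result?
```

arr has length 6. Negative index -2 maps to positive index 6 + (-2) = 4. arr[4] = 83.

83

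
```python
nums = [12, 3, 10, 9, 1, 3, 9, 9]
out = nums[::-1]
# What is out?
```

nums has length 8. The slice nums[::-1] selects indices [7, 6, 5, 4, 3, 2, 1, 0] (7->9, 6->9, 5->3, 4->1, 3->9, 2->10, 1->3, 0->12), giving [9, 9, 3, 1, 9, 10, 3, 12].

[9, 9, 3, 1, 9, 10, 3, 12]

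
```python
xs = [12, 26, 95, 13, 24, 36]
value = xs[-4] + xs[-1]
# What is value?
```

xs has length 6. Negative index -4 maps to positive index 6 + (-4) = 2. xs[2] = 95.
xs has length 6. Negative index -1 maps to positive index 6 + (-1) = 5. xs[5] = 36.
Sum: 95 + 36 = 131.

131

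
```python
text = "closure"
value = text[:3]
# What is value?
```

text has length 7. The slice text[:3] selects indices [0, 1, 2] (0->'c', 1->'l', 2->'o'), giving 'clo'.

'clo'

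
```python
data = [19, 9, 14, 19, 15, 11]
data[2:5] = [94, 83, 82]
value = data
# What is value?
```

data starts as [19, 9, 14, 19, 15, 11] (length 6). The slice data[2:5] covers indices [2, 3, 4] with values [14, 19, 15]. Replacing that slice with [94, 83, 82] (same length) produces [19, 9, 94, 83, 82, 11].

[19, 9, 94, 83, 82, 11]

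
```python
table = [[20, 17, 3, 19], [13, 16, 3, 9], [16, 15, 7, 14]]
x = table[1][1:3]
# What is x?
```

table[1] = [13, 16, 3, 9]. table[1] has length 4. The slice table[1][1:3] selects indices [1, 2] (1->16, 2->3), giving [16, 3].

[16, 3]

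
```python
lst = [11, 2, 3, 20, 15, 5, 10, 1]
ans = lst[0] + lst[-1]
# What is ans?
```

lst has length 8. lst[0] = 11.
lst has length 8. Negative index -1 maps to positive index 8 + (-1) = 7. lst[7] = 1.
Sum: 11 + 1 = 12.

12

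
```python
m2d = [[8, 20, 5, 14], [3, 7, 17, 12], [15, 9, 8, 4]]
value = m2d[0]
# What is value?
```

m2d has 3 rows. Row 0 is [8, 20, 5, 14].

[8, 20, 5, 14]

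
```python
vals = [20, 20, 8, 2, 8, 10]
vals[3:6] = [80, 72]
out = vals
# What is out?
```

vals starts as [20, 20, 8, 2, 8, 10] (length 6). The slice vals[3:6] covers indices [3, 4, 5] with values [2, 8, 10]. Replacing that slice with [80, 72] (different length) produces [20, 20, 8, 80, 72].

[20, 20, 8, 80, 72]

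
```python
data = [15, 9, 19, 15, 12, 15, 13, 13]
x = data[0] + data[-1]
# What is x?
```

data has length 8. data[0] = 15.
data has length 8. Negative index -1 maps to positive index 8 + (-1) = 7. data[7] = 13.
Sum: 15 + 13 = 28.

28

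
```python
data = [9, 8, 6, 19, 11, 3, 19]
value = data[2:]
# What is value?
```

data has length 7. The slice data[2:] selects indices [2, 3, 4, 5, 6] (2->6, 3->19, 4->11, 5->3, 6->19), giving [6, 19, 11, 3, 19].

[6, 19, 11, 3, 19]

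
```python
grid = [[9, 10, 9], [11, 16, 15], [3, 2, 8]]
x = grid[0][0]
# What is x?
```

grid[0] = [9, 10, 9]. Taking column 0 of that row yields 9.

9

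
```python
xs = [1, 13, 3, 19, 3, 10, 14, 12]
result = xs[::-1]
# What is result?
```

xs has length 8. The slice xs[::-1] selects indices [7, 6, 5, 4, 3, 2, 1, 0] (7->12, 6->14, 5->10, 4->3, 3->19, 2->3, 1->13, 0->1), giving [12, 14, 10, 3, 19, 3, 13, 1].

[12, 14, 10, 3, 19, 3, 13, 1]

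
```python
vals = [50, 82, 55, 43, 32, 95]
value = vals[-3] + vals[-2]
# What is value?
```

vals has length 6. Negative index -3 maps to positive index 6 + (-3) = 3. vals[3] = 43.
vals has length 6. Negative index -2 maps to positive index 6 + (-2) = 4. vals[4] = 32.
Sum: 43 + 32 = 75.

75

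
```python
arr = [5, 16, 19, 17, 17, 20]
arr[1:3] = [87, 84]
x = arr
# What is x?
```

arr starts as [5, 16, 19, 17, 17, 20] (length 6). The slice arr[1:3] covers indices [1, 2] with values [16, 19]. Replacing that slice with [87, 84] (same length) produces [5, 87, 84, 17, 17, 20].

[5, 87, 84, 17, 17, 20]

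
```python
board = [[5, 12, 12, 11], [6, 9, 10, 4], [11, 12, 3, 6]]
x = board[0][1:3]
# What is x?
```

board[0] = [5, 12, 12, 11]. board[0] has length 4. The slice board[0][1:3] selects indices [1, 2] (1->12, 2->12), giving [12, 12].

[12, 12]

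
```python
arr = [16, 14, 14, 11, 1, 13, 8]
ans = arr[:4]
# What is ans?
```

arr has length 7. The slice arr[:4] selects indices [0, 1, 2, 3] (0->16, 1->14, 2->14, 3->11), giving [16, 14, 14, 11].

[16, 14, 14, 11]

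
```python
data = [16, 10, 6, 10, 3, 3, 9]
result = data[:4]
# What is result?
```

data has length 7. The slice data[:4] selects indices [0, 1, 2, 3] (0->16, 1->10, 2->6, 3->10), giving [16, 10, 6, 10].

[16, 10, 6, 10]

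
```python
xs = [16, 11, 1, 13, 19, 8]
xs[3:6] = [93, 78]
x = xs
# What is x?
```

xs starts as [16, 11, 1, 13, 19, 8] (length 6). The slice xs[3:6] covers indices [3, 4, 5] with values [13, 19, 8]. Replacing that slice with [93, 78] (different length) produces [16, 11, 1, 93, 78].

[16, 11, 1, 93, 78]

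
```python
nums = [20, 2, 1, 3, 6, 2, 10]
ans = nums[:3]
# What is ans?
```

nums has length 7. The slice nums[:3] selects indices [0, 1, 2] (0->20, 1->2, 2->1), giving [20, 2, 1].

[20, 2, 1]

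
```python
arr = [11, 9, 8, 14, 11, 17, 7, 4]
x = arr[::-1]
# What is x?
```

arr has length 8. The slice arr[::-1] selects indices [7, 6, 5, 4, 3, 2, 1, 0] (7->4, 6->7, 5->17, 4->11, 3->14, 2->8, 1->9, 0->11), giving [4, 7, 17, 11, 14, 8, 9, 11].

[4, 7, 17, 11, 14, 8, 9, 11]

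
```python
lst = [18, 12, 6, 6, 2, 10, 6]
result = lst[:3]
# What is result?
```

lst has length 7. The slice lst[:3] selects indices [0, 1, 2] (0->18, 1->12, 2->6), giving [18, 12, 6].

[18, 12, 6]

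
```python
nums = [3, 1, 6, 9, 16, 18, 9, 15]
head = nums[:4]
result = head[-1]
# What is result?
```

nums has length 8. The slice nums[:4] selects indices [0, 1, 2, 3] (0->3, 1->1, 2->6, 3->9), giving [3, 1, 6, 9]. So head = [3, 1, 6, 9]. Then head[-1] = 9.

9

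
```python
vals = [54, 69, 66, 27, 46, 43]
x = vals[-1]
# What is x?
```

vals has length 6. Negative index -1 maps to positive index 6 + (-1) = 5. vals[5] = 43.

43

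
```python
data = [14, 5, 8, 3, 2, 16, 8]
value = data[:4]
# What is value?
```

data has length 7. The slice data[:4] selects indices [0, 1, 2, 3] (0->14, 1->5, 2->8, 3->3), giving [14, 5, 8, 3].

[14, 5, 8, 3]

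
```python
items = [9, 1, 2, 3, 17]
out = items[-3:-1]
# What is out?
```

items has length 5. The slice items[-3:-1] selects indices [2, 3] (2->2, 3->3), giving [2, 3].

[2, 3]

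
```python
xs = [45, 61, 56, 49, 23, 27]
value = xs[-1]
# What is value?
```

xs has length 6. Negative index -1 maps to positive index 6 + (-1) = 5. xs[5] = 27.

27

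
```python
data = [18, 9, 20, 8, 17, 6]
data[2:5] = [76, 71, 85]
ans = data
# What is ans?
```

data starts as [18, 9, 20, 8, 17, 6] (length 6). The slice data[2:5] covers indices [2, 3, 4] with values [20, 8, 17]. Replacing that slice with [76, 71, 85] (same length) produces [18, 9, 76, 71, 85, 6].

[18, 9, 76, 71, 85, 6]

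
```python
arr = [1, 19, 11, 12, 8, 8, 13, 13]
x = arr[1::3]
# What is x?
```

arr has length 8. The slice arr[1::3] selects indices [1, 4, 7] (1->19, 4->8, 7->13), giving [19, 8, 13].

[19, 8, 13]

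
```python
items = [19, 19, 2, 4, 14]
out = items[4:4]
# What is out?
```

items has length 5. The slice items[4:4] resolves to an empty index range, so the result is [].

[]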